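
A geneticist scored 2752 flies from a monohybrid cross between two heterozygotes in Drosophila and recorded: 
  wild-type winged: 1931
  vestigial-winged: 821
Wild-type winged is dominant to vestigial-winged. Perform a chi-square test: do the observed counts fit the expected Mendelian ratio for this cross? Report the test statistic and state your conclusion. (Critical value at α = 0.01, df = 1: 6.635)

34.281; not consistent

For a monohybrid cross between heterozygotes with complete dominance, the expected phenotypic ratio is 3:1.
Expected counts for N = 2752 under a 3:1 ratio (total parts = 4):
  wild-type winged: 2752 × 3/4 = 2064
  vestigial-winged: 2752 × 1/4 = 688
χ² = Σ (O − E)² / E
  wild-type winged: (1931 − 2064)² / 2064 = 8.5703
  vestigial-winged: (821 − 688)² / 688 = 25.7108
χ² = 8.5703 + 25.7108 = 34.2811 ≈ 34.281
Degrees of freedom = 2 − 1 = 1; critical value at α = 0.01 is 6.635.
Since 34.281 > 6.635, we reject the null hypothesis — the data do not fit the 3:1 ratio.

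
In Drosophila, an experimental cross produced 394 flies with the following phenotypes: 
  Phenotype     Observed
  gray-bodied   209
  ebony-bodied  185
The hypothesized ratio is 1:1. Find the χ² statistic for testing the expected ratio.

1.462

Expected counts for N = 394 under a 1:1 ratio (total parts = 2):
  gray-bodied: 394 × 1/2 = 197
  ebony-bodied: 394 × 1/2 = 197
χ² = Σ (O − E)² / E
  gray-bodied: (209 − 197)² / 197 = 0.7310
  ebony-bodied: (185 − 197)² / 197 = 0.7310
χ² = 0.7310 + 0.7310 = 1.462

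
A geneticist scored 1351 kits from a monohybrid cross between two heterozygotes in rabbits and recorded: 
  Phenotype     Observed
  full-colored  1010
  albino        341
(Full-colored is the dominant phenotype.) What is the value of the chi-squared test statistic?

For a monohybrid cross between heterozygotes with complete dominance, the expected phenotypic ratio is 3:1.
The 3:1 ratio has 4 parts, so with N = 1351 the expected counts are:
  full-colored: 1351 × 3/4 = 1013.25
  albino: 1351 × 1/4 = 337.75
χ² = Σ (O − E)² / E
  full-colored: (1010 − 1013.25)² / 1013.25 = 0.0104
  albino: (341 − 337.75)² / 337.75 = 0.0313
χ² = 0.0104 + 0.0313 = 0.0417 ≈ 0.042

0.042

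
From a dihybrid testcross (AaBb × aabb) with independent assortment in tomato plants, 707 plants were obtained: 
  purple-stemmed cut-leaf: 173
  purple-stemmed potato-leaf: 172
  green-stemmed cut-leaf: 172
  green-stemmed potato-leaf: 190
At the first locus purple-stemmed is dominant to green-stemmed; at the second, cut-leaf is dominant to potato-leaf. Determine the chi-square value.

A dihybrid testcross with independent assortment gives a 1:1:1:1 ratio.
Total ratio parts = 4. Expected numbers out of 707:
  purple-stemmed cut-leaf: 707 × 1/4 = 176.75
  purple-stemmed potato-leaf: 707 × 1/4 = 176.75
  green-stemmed cut-leaf: 707 × 1/4 = 176.75
  green-stemmed potato-leaf: 707 × 1/4 = 176.75
χ² = Σ (O − E)² / E
  purple-stemmed cut-leaf: (173 − 176.75)² / 176.75 = 0.0796
  purple-stemmed potato-leaf: (172 − 176.75)² / 176.75 = 0.1277
  green-stemmed cut-leaf: (172 − 176.75)² / 176.75 = 0.1277
  green-stemmed potato-leaf: (190 − 176.75)² / 176.75 = 0.9933
χ² = 0.0796 + 0.1277 + 0.1277 + 0.9933 = 1.3283 ≈ 1.328

1.328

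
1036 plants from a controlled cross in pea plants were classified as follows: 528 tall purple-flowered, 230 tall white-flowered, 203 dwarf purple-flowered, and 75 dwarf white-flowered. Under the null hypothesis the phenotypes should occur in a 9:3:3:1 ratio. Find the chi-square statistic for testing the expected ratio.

13.740

Under the 9:3:3:1 hypothesis (Σ ratio = 16, N = 1036):
  tall purple-flowered: 1036 × 9/16 = 582.75
  tall white-flowered: 1036 × 3/16 = 194.25
  dwarf purple-flowered: 1036 × 3/16 = 194.25
  dwarf white-flowered: 1036 × 1/16 = 64.75
χ² = Σ (O − E)² / E
  tall purple-flowered: (528 − 582.75)² / 582.75 = 5.1438
  tall white-flowered: (230 − 194.25)² / 194.25 = 6.5795
  dwarf purple-flowered: (203 − 194.25)² / 194.25 = 0.3941
  dwarf white-flowered: (75 − 64.75)² / 64.75 = 1.6226
χ² = 5.1438 + 6.5795 + 0.3941 + 1.6226 = 13.740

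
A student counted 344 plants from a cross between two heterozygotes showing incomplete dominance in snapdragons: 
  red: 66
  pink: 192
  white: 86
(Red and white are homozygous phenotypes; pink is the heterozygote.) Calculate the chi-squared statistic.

6.977

With incomplete dominance, a heterozygote × heterozygote cross gives a 1:2:1 phenotypic ratio.
Under the 1:2:1 hypothesis (Σ ratio = 4, N = 344):
  red: 344 × 1/4 = 86
  pink: 344 × 2/4 = 172
  white: 344 × 1/4 = 86
χ² = Σ (O − E)² / E
  red: (66 − 86)² / 86 = 4.6512
  pink: (192 − 172)² / 172 = 2.3256
  white: (86 − 86)² / 86 = 0.0000
χ² = 4.6512 + 2.3256 + 0.0000 = 6.9768 ≈ 6.977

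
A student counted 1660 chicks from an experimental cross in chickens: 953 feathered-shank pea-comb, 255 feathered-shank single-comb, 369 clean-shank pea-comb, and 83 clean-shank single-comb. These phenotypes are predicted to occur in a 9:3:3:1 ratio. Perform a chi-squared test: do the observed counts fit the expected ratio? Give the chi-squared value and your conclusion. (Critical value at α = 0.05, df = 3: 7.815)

25.428; not consistent

Expected counts for N = 1660 under a 9:3:3:1 ratio (total parts = 16):
  feathered-shank pea-comb: 1660 × 9/16 = 933.75
  feathered-shank single-comb: 1660 × 3/16 = 311.25
  clean-shank pea-comb: 1660 × 3/16 = 311.25
  clean-shank single-comb: 1660 × 1/16 = 103.75
χ² = Σ (O − E)² / E
  feathered-shank pea-comb: (953 − 933.75)² / 933.75 = 0.3969
  feathered-shank single-comb: (255 − 311.25)² / 311.25 = 10.1657
  clean-shank pea-comb: (369 − 311.25)² / 311.25 = 10.7151
  clean-shank single-comb: (83 − 103.75)² / 103.75 = 4.1500
χ² = 0.3969 + 10.1657 + 10.7151 + 4.1500 = 25.4277 ≈ 25.428
Degrees of freedom = 4 − 1 = 3; critical value at α = 0.05 is 7.815.
Since 25.428 > 7.815, we reject the null hypothesis — the data do not fit the 9:3:3:1 ratio.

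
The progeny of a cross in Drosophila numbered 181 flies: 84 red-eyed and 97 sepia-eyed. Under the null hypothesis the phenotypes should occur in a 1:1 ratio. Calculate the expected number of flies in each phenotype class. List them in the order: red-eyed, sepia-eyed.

90.5, 90.5

Total ratio parts = 2. Expected numbers out of 181:
  red-eyed: 181 × 1/2 = 90.5
  sepia-eyed: 181 × 1/2 = 90.5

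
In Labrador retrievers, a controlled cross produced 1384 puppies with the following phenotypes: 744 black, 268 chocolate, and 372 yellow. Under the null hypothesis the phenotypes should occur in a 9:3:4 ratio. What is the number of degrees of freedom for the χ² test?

A goodness-of-fit test with 3 phenotype classes has df = 3 − 1 = 2.

2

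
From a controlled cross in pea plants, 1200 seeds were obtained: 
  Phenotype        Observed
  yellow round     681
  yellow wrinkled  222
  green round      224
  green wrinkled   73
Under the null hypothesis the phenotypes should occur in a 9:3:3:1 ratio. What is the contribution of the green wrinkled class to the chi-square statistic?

0.053

Expected counts for N = 1200 under a 9:3:3:1 ratio (total parts = 16):
  yellow round: 1200 × 9/16 = 675
  yellow wrinkled: 1200 × 3/16 = 225
  green round: 1200 × 3/16 = 225
  green wrinkled: 1200 × 1/16 = 75
Contribution of green wrinkled: (73 − 75)² / 75 = 0.0533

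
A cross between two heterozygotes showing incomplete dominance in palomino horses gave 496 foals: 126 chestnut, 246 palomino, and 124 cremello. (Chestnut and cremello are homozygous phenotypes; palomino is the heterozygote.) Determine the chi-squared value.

With incomplete dominance, a heterozygote × heterozygote cross gives a 1:2:1 phenotypic ratio.
The 1:2:1 ratio has 4 parts, so with N = 496 the expected counts are:
  chestnut: 496 × 1/4 = 124
  palomino: 496 × 2/4 = 248
  cremello: 496 × 1/4 = 124
χ² = Σ (O − E)² / E
  chestnut: (126 − 124)² / 124 = 0.0323
  palomino: (246 − 248)² / 248 = 0.0161
  cremello: (124 − 124)² / 124 = 0.0000
χ² = 0.0323 + 0.0161 + 0.0000 = 0.0484 ≈ 0.048

0.048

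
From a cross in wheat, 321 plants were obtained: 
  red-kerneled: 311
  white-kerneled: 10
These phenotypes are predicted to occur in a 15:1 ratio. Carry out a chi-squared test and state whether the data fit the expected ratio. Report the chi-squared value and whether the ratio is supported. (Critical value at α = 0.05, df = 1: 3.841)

5.383; not consistent

Under the 15:1 hypothesis (Σ ratio = 16, N = 321):
  red-kerneled: 321 × 15/16 = 300.9375
  white-kerneled: 321 × 1/16 = 20.0625
χ² = Σ (O − E)² / E
  red-kerneled: (311 − 300.9375)² / 300.9375 = 0.3365
  white-kerneled: (10 − 20.0625)² / 20.0625 = 5.0469
χ² = 0.3365 + 5.0469 = 5.3834 ≈ 5.383
Degrees of freedom = 2 − 1 = 1; critical value at α = 0.05 is 3.841.
Since 5.383 > 3.841, we reject the null hypothesis — the data do not fit the 15:1 ratio.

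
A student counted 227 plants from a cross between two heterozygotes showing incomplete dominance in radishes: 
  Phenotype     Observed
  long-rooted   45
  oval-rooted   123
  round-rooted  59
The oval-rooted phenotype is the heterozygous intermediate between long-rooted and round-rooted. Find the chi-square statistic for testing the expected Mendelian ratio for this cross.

With incomplete dominance, a heterozygote × heterozygote cross gives a 1:2:1 phenotypic ratio.
The 1:2:1 ratio has 4 parts, so with N = 227 the expected counts are:
  long-rooted: 227 × 1/4 = 56.75
  oval-rooted: 227 × 2/4 = 113.5
  round-rooted: 227 × 1/4 = 56.75
χ² = Σ (O − E)² / E
  long-rooted: (45 − 56.75)² / 56.75 = 2.4328
  oval-rooted: (123 − 113.5)² / 113.5 = 0.7952
  round-rooted: (59 − 56.75)² / 56.75 = 0.0892
χ² = 2.4328 + 0.7952 + 0.0892 = 3.3172 ≈ 3.317

3.317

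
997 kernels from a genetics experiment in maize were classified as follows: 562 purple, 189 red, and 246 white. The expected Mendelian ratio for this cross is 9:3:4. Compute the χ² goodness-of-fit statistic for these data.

0.068

Expected counts for N = 997 under a 9:3:4 ratio (total parts = 16):
  purple: 997 × 9/16 = 560.8125
  red: 997 × 3/16 = 186.9375
  white: 997 × 4/16 = 249.25
χ² = Σ (O − E)² / E
  purple: (562 − 560.8125)² / 560.8125 = 0.0025
  red: (189 − 186.9375)² / 186.9375 = 0.0228
  white: (246 − 249.25)² / 249.25 = 0.0424
χ² = 0.0025 + 0.0228 + 0.0424 = 0.0677 ≈ 0.068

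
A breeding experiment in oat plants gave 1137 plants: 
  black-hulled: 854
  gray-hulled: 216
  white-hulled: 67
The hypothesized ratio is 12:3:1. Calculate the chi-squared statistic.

0.271

Under the 12:3:1 hypothesis (Σ ratio = 16, N = 1137):
  black-hulled: 1137 × 12/16 = 852.75
  gray-hulled: 1137 × 3/16 = 213.1875
  white-hulled: 1137 × 1/16 = 71.0625
χ² = Σ (O − E)² / E
  black-hulled: (854 − 852.75)² / 852.75 = 0.0018
  gray-hulled: (216 − 213.1875)² / 213.1875 = 0.0371
  white-hulled: (67 − 71.0625)² / 71.0625 = 0.2322
χ² = 0.0018 + 0.0371 + 0.2322 = 0.2711 ≈ 0.271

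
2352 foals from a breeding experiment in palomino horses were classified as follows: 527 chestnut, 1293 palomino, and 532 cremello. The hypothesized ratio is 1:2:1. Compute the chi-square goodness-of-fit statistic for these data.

23.302

Expected counts for N = 2352 under a 1:2:1 ratio (total parts = 4):
  chestnut: 2352 × 1/4 = 588
  palomino: 2352 × 2/4 = 1176
  cremello: 2352 × 1/4 = 588
χ² = Σ (O − E)² / E
  chestnut: (527 − 588)² / 588 = 6.3282
  palomino: (1293 − 1176)² / 1176 = 11.6403
  cremello: (532 − 588)² / 588 = 5.3333
χ² = 6.3282 + 11.6403 + 5.3333 = 23.3018 ≈ 23.302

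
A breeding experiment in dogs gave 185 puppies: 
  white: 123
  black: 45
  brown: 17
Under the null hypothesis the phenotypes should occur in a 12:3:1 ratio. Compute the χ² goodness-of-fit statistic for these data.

7.411

Expected counts for N = 185 under a 12:3:1 ratio (total parts = 16):
  white: 185 × 12/16 = 138.75
  black: 185 × 3/16 = 34.6875
  brown: 185 × 1/16 = 11.5625
χ² = Σ (O − E)² / E
  white: (123 − 138.75)² / 138.75 = 1.7878
  black: (45 − 34.6875)² / 34.6875 = 3.0659
  brown: (17 − 11.5625)² / 11.5625 = 2.5571
χ² = 1.7878 + 3.0659 + 2.5571 = 7.4108 ≈ 7.411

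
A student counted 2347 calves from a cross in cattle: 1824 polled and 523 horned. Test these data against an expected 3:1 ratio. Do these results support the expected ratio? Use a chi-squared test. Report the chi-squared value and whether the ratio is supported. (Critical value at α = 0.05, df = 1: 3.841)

9.235; not consistent

The 3:1 ratio has 4 parts, so with N = 2347 the expected counts are:
  polled: 2347 × 3/4 = 1760.25
  horned: 2347 × 1/4 = 586.75
χ² = Σ (O − E)² / E
  polled: (1824 − 1760.25)² / 1760.25 = 2.3088
  horned: (523 − 586.75)² / 586.75 = 6.9264
χ² = 2.3088 + 6.9264 = 9.2352 ≈ 9.235
Degrees of freedom = 2 − 1 = 1; critical value at α = 0.05 is 3.841.
Since 9.235 > 3.841, we reject the null hypothesis — the data do not fit the 3:1 ratio.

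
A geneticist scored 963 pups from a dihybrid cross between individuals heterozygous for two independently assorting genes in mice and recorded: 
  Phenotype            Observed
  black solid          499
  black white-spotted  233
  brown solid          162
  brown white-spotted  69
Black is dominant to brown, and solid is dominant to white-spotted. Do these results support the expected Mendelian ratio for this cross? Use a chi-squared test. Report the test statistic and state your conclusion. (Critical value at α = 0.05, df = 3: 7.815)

21.791; not consistent

A dihybrid F₂ with independent assortment and complete dominance at both loci gives a 9:3:3:1 phenotypic ratio.
Under the 9:3:3:1 hypothesis (Σ ratio = 16, N = 963):
  black solid: 963 × 9/16 = 541.6875
  black white-spotted: 963 × 3/16 = 180.5625
  brown solid: 963 × 3/16 = 180.5625
  brown white-spotted: 963 × 1/16 = 60.1875
χ² = Σ (O − E)² / E
  black solid: (499 − 541.6875)² / 541.6875 = 3.3640
  black white-spotted: (233 − 180.5625)² / 180.5625 = 15.2285
  brown solid: (162 − 180.5625)² / 180.5625 = 1.9083
  brown white-spotted: (69 − 60.1875)² / 60.1875 = 1.2903
χ² = 3.3640 + 15.2285 + 1.9083 + 1.2903 = 21.7911 ≈ 21.791
Degrees of freedom = 4 − 1 = 3; critical value at α = 0.05 is 7.815.
Since 21.791 > 7.815, we reject the null hypothesis — the data do not fit the 9:3:3:1 ratio.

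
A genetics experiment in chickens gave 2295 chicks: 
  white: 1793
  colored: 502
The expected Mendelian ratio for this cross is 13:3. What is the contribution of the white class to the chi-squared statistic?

Total ratio parts = 16. Expected numbers out of 2295:
  white: 2295 × 13/16 = 1864.6875
  colored: 2295 × 3/16 = 430.3125
Contribution of white: (1793 − 1864.6875)² / 1864.6875 = 2.7560

2.756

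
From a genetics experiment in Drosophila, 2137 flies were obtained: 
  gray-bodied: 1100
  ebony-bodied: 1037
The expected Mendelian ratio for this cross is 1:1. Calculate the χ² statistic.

1.857

The 1:1 ratio has 2 parts, so with N = 2137 the expected counts are:
  gray-bodied: 2137 × 1/2 = 1068.5
  ebony-bodied: 2137 × 1/2 = 1068.5
χ² = Σ (O − E)² / E
  gray-bodied: (1100 − 1068.5)² / 1068.5 = 0.9286
  ebony-bodied: (1037 − 1068.5)² / 1068.5 = 0.9286
χ² = 0.9286 + 0.9286 = 1.8572 ≈ 1.857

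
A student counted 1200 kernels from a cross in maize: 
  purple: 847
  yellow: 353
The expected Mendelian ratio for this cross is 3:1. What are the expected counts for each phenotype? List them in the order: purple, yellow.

900, 300

Total ratio parts = 4. Expected numbers out of 1200:
  purple: 1200 × 3/4 = 900
  yellow: 1200 × 1/4 = 300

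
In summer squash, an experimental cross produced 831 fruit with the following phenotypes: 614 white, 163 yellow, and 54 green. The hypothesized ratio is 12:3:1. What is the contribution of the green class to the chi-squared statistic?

0.082

The 12:3:1 ratio has 16 parts, so with N = 831 the expected counts are:
  white: 831 × 12/16 = 623.25
  yellow: 831 × 3/16 = 155.8125
  green: 831 × 1/16 = 51.9375
Contribution of green: (54 − 51.9375)² / 51.9375 = 0.0819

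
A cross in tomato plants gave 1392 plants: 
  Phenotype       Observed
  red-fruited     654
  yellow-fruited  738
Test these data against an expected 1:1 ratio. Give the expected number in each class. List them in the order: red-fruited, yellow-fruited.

696, 696

The 1:1 ratio has 2 parts, so with N = 1392 the expected counts are:
  red-fruited: 1392 × 1/2 = 696
  yellow-fruited: 1392 × 1/2 = 696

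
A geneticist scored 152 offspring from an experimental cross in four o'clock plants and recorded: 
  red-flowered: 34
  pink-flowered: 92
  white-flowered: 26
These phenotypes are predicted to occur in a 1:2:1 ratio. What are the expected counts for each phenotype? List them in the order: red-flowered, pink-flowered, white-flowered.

38, 76, 38

Under the 1:2:1 hypothesis (Σ ratio = 4, N = 152):
  red-flowered: 152 × 1/4 = 38
  pink-flowered: 152 × 2/4 = 76
  white-flowered: 152 × 1/4 = 38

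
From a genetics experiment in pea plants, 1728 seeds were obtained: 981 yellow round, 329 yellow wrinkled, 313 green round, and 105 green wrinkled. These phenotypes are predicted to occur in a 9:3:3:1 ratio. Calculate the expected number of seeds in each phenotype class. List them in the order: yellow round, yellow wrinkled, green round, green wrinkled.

Under the 9:3:3:1 hypothesis (Σ ratio = 16, N = 1728):
  yellow round: 1728 × 9/16 = 972
  yellow wrinkled: 1728 × 3/16 = 324
  green round: 1728 × 3/16 = 324
  green wrinkled: 1728 × 1/16 = 108

972, 324, 324, 108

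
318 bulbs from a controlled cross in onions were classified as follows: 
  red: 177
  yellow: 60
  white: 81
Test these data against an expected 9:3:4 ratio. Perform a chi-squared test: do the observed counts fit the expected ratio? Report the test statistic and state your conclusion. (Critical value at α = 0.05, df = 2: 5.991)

Total ratio parts = 16. Expected numbers out of 318:
  red: 318 × 9/16 = 178.875
  yellow: 318 × 3/16 = 59.625
  white: 318 × 4/16 = 79.5
χ² = Σ (O − E)² / E
  red: (177 − 178.875)² / 178.875 = 0.0197
  yellow: (60 − 59.625)² / 59.625 = 0.0024
  white: (81 − 79.5)² / 79.5 = 0.0283
χ² = 0.0197 + 0.0024 + 0.0283 = 0.0504 ≈ 0.050
Degrees of freedom = 3 − 1 = 2; critical value at α = 0.05 is 5.991.
Since 0.050 < 5.991, we fail to reject the null hypothesis — the data are consistent with the 9:3:4 ratio.

0.050; consistent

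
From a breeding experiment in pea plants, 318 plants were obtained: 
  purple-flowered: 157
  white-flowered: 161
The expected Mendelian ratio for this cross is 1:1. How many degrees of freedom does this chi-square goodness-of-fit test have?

1

A goodness-of-fit test with 2 phenotype classes has df = 2 − 1 = 1.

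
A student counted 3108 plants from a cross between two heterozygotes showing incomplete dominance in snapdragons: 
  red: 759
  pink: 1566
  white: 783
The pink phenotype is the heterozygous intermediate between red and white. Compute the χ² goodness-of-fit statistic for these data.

With incomplete dominance, a heterozygote × heterozygote cross gives a 1:2:1 phenotypic ratio.
The 1:2:1 ratio has 4 parts, so with N = 3108 the expected counts are:
  red: 3108 × 1/4 = 777
  pink: 3108 × 2/4 = 1554
  white: 3108 × 1/4 = 777
χ² = Σ (O − E)² / E
  red: (759 − 777)² / 777 = 0.4170
  pink: (1566 − 1554)² / 1554 = 0.0927
  white: (783 − 777)² / 777 = 0.0463
χ² = 0.4170 + 0.0927 + 0.0463 = 0.556

0.556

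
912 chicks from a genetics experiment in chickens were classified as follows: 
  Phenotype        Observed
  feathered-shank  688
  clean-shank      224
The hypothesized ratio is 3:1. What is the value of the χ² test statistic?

Total ratio parts = 4. Expected numbers out of 912:
  feathered-shank: 912 × 3/4 = 684
  clean-shank: 912 × 1/4 = 228
χ² = Σ (O − E)² / E
  feathered-shank: (688 − 684)² / 684 = 0.0234
  clean-shank: (224 − 228)² / 228 = 0.0702
χ² = 0.0234 + 0.0702 = 0.0936 ≈ 0.094

0.094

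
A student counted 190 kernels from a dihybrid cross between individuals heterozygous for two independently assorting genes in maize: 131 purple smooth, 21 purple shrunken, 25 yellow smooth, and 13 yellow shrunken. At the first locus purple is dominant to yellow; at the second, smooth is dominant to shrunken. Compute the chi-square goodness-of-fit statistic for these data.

14.725

A dihybrid F₂ with independent assortment and complete dominance at both loci gives a 9:3:3:1 phenotypic ratio.
Expected counts for N = 190 under a 9:3:3:1 ratio (total parts = 16):
  purple smooth: 190 × 9/16 = 106.875
  purple shrunken: 190 × 3/16 = 35.625
  yellow smooth: 190 × 3/16 = 35.625
  yellow shrunken: 190 × 1/16 = 11.875
χ² = Σ (O − E)² / E
  purple smooth: (131 − 106.875)² / 106.875 = 5.4458
  purple shrunken: (21 − 35.625)² / 35.625 = 6.0039
  yellow smooth: (25 − 35.625)² / 35.625 = 3.1689
  yellow shrunken: (13 − 11.875)² / 11.875 = 0.1066
χ² = 5.4458 + 6.0039 + 3.1689 + 0.1066 = 14.7252 ≈ 14.725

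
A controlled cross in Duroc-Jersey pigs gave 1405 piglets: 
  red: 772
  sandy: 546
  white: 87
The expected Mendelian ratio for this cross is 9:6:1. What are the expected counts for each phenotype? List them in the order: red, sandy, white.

790.3125, 526.875, 87.8125

Expected counts for N = 1405 under a 9:6:1 ratio (total parts = 16):
  red: 1405 × 9/16 = 790.3125
  sandy: 1405 × 6/16 = 526.875
  white: 1405 × 1/16 = 87.8125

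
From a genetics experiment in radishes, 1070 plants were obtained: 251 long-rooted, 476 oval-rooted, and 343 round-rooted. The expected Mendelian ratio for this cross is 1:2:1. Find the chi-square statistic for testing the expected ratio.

Under the 1:2:1 hypothesis (Σ ratio = 4, N = 1070):
  long-rooted: 1070 × 1/4 = 267.5
  oval-rooted: 1070 × 2/4 = 535
  round-rooted: 1070 × 1/4 = 267.5
χ² = Σ (O − E)² / E
  long-rooted: (251 − 267.5)² / 267.5 = 1.0178
  oval-rooted: (476 − 535)² / 535 = 6.5065
  round-rooted: (343 − 267.5)² / 267.5 = 21.3093
χ² = 1.0178 + 6.5065 + 21.3093 = 28.8336 ≈ 28.834

28.834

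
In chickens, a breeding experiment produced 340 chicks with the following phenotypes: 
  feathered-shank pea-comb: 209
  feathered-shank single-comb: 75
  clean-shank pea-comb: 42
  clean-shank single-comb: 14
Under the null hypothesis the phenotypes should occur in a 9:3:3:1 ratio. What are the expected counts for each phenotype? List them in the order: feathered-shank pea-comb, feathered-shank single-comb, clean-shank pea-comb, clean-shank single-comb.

Total ratio parts = 16. Expected numbers out of 340:
  feathered-shank pea-comb: 340 × 9/16 = 191.25
  feathered-shank single-comb: 340 × 3/16 = 63.75
  clean-shank pea-comb: 340 × 3/16 = 63.75
  clean-shank single-comb: 340 × 1/16 = 21.25

191.25, 63.75, 63.75, 21.25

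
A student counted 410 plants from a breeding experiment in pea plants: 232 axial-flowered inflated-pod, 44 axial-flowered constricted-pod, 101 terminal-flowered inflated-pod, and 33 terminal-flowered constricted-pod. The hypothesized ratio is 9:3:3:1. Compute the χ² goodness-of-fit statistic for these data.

23.760

The 9:3:3:1 ratio has 16 parts, so with N = 410 the expected counts are:
  axial-flowered inflated-pod: 410 × 9/16 = 230.625
  axial-flowered constricted-pod: 410 × 3/16 = 76.875
  terminal-flowered inflated-pod: 410 × 3/16 = 76.875
  terminal-flowered constricted-pod: 410 × 1/16 = 25.625
χ² = Σ (O − E)² / E
  axial-flowered inflated-pod: (232 − 230.625)² / 230.625 = 0.0082
  axial-flowered constricted-pod: (44 − 76.875)² / 76.875 = 14.0587
  terminal-flowered inflated-pod: (101 − 76.875)² / 76.875 = 7.5709
  terminal-flowered constricted-pod: (33 − 25.625)² / 25.625 = 2.1226
χ² = 0.0082 + 14.0587 + 7.5709 + 2.1226 = 23.7604 ≈ 23.760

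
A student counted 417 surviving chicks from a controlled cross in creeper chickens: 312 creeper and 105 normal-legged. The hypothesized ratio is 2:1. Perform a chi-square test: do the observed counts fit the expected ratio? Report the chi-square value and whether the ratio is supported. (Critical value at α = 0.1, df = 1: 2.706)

12.475; not consistent

The 2:1 ratio has 3 parts, so with N = 417 the expected counts are:
  creeper: 417 × 2/3 = 278
  normal-legged: 417 × 1/3 = 139
χ² = Σ (O − E)² / E
  creeper: (312 − 278)² / 278 = 4.1583
  normal-legged: (105 − 139)² / 139 = 8.3165
χ² = 4.1583 + 8.3165 = 12.4748 ≈ 12.475
Degrees of freedom = 2 − 1 = 1; critical value at α = 0.1 is 2.706.
Since 12.475 > 2.706, we reject the null hypothesis — the data do not fit the 2:1 ratio.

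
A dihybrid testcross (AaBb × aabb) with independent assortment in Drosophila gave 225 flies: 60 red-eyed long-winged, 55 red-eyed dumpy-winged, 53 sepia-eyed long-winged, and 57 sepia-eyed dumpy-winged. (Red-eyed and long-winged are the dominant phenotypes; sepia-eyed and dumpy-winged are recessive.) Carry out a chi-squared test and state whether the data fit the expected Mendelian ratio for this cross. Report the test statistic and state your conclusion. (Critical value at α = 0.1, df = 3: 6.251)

A dihybrid testcross with independent assortment gives a 1:1:1:1 ratio.
The 1:1:1:1 ratio has 4 parts, so with N = 225 the expected counts are:
  red-eyed long-winged: 225 × 1/4 = 56.25
  red-eyed dumpy-winged: 225 × 1/4 = 56.25
  sepia-eyed long-winged: 225 × 1/4 = 56.25
  sepia-eyed dumpy-winged: 225 × 1/4 = 56.25
χ² = Σ (O − E)² / E
  red-eyed long-winged: (60 − 56.25)² / 56.25 = 0.2500
  red-eyed dumpy-winged: (55 − 56.25)² / 56.25 = 0.0278
  sepia-eyed long-winged: (53 − 56.25)² / 56.25 = 0.1878
  sepia-eyed dumpy-winged: (57 − 56.25)² / 56.25 = 0.0100
χ² = 0.2500 + 0.0278 + 0.1878 + 0.0100 = 0.4756 ≈ 0.476
Degrees of freedom = 4 − 1 = 3; critical value at α = 0.1 is 6.251.
Since 0.476 < 6.251, we fail to reject the null hypothesis — the data are consistent with the 1:1:1:1 ratio.

0.476; consistent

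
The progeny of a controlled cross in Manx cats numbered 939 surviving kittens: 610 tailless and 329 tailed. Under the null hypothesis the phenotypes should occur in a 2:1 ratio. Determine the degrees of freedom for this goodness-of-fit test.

A goodness-of-fit test with 2 phenotype classes has df = 2 − 1 = 1.

1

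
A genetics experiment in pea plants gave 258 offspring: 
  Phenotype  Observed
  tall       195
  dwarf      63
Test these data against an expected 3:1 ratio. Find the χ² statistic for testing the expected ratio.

0.047

Expected counts for N = 258 under a 3:1 ratio (total parts = 4):
  tall: 258 × 3/4 = 193.5
  dwarf: 258 × 1/4 = 64.5
χ² = Σ (O − E)² / E
  tall: (195 − 193.5)² / 193.5 = 0.0116
  dwarf: (63 − 64.5)² / 64.5 = 0.0349
χ² = 0.0116 + 0.0349 = 0.0465 ≈ 0.047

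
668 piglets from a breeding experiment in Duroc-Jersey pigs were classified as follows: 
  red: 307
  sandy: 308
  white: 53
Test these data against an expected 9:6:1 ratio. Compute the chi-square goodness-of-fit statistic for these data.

28.809

The 9:6:1 ratio has 16 parts, so with N = 668 the expected counts are:
  red: 668 × 9/16 = 375.75
  sandy: 668 × 6/16 = 250.5
  white: 668 × 1/16 = 41.75
χ² = Σ (O − E)² / E
  red: (307 − 375.75)² / 375.75 = 12.5790
  sandy: (308 − 250.5)² / 250.5 = 13.1986
  white: (53 − 41.75)² / 41.75 = 3.0314
χ² = 12.5790 + 13.1986 + 3.0314 = 28.809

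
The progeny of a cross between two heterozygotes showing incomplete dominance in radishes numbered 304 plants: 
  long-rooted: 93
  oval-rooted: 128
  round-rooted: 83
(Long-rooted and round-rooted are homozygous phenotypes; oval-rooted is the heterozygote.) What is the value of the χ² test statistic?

With incomplete dominance, a heterozygote × heterozygote cross gives a 1:2:1 phenotypic ratio.
Under the 1:2:1 hypothesis (Σ ratio = 4, N = 304):
  long-rooted: 304 × 1/4 = 76
  oval-rooted: 304 × 2/4 = 152
  round-rooted: 304 × 1/4 = 76
χ² = Σ (O − E)² / E
  long-rooted: (93 − 76)² / 76 = 3.8026
  oval-rooted: (128 − 152)² / 152 = 3.7895
  round-rooted: (83 − 76)² / 76 = 0.6447
χ² = 3.8026 + 3.7895 + 0.6447 = 8.2368 ≈ 8.237

8.237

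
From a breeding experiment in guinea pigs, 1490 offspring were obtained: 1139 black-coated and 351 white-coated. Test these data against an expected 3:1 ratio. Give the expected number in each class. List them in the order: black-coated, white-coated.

Under the 3:1 hypothesis (Σ ratio = 4, N = 1490):
  black-coated: 1490 × 3/4 = 1117.5
  white-coated: 1490 × 1/4 = 372.5

1117.5, 372.5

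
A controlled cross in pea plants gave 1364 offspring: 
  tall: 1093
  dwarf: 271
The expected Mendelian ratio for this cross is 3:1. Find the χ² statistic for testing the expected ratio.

19.159

Under the 3:1 hypothesis (Σ ratio = 4, N = 1364):
  tall: 1364 × 3/4 = 1023
  dwarf: 1364 × 1/4 = 341
χ² = Σ (O − E)² / E
  tall: (1093 − 1023)² / 1023 = 4.7898
  dwarf: (271 − 341)² / 341 = 14.3695
χ² = 4.7898 + 14.3695 = 19.1593 ≈ 19.159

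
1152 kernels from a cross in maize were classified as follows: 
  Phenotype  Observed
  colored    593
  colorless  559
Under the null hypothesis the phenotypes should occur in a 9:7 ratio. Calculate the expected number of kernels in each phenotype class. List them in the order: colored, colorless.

648, 504

The 9:7 ratio has 16 parts, so with N = 1152 the expected counts are:
  colored: 1152 × 9/16 = 648
  colorless: 1152 × 7/16 = 504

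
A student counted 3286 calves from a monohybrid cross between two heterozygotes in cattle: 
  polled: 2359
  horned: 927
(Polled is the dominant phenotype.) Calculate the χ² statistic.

For a monohybrid cross between heterozygotes with complete dominance, the expected phenotypic ratio is 3:1.
The 3:1 ratio has 4 parts, so with N = 3286 the expected counts are:
  polled: 3286 × 3/4 = 2464.5
  horned: 3286 × 1/4 = 821.5
χ² = Σ (O − E)² / E
  polled: (2359 − 2464.5)² / 2464.5 = 4.5162
  horned: (927 − 821.5)² / 821.5 = 13.5487
χ² = 4.5162 + 13.5487 = 18.0649 ≈ 18.065

18.065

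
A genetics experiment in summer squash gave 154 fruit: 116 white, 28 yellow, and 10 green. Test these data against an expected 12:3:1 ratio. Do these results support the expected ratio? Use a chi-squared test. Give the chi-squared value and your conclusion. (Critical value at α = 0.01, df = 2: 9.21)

0.043; consistent

Expected counts for N = 154 under a 12:3:1 ratio (total parts = 16):
  white: 154 × 12/16 = 115.5
  yellow: 154 × 3/16 = 28.875
  green: 154 × 1/16 = 9.625
χ² = Σ (O − E)² / E
  white: (116 − 115.5)² / 115.5 = 0.0022
  yellow: (28 − 28.875)² / 28.875 = 0.0265
  green: (10 − 9.625)² / 9.625 = 0.0146
χ² = 0.0022 + 0.0265 + 0.0146 = 0.0433 ≈ 0.043
Degrees of freedom = 3 − 1 = 2; critical value at α = 0.01 is 9.21.
Since 0.043 < 9.21, we fail to reject the null hypothesis — the data are consistent with the 12:3:1 ratio.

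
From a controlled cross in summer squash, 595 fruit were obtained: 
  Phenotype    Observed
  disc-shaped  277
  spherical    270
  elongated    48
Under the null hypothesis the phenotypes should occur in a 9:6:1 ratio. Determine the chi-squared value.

Expected counts for N = 595 under a 9:6:1 ratio (total parts = 16):
  disc-shaped: 595 × 9/16 = 334.6875
  spherical: 595 × 6/16 = 223.125
  elongated: 595 × 1/16 = 37.1875
χ² = Σ (O − E)² / E
  disc-shaped: (277 − 334.6875)² / 334.6875 = 9.9431
  spherical: (270 − 223.125)² / 223.125 = 9.8477
  elongated: (48 − 37.1875)² / 37.1875 = 3.1438
χ² = 9.9431 + 9.8477 + 3.1438 = 22.9346 ≈ 22.935

22.935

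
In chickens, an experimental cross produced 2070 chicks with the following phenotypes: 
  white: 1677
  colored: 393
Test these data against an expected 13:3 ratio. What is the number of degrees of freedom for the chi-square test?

1

A goodness-of-fit test with 2 phenotype classes has df = 2 − 1 = 1.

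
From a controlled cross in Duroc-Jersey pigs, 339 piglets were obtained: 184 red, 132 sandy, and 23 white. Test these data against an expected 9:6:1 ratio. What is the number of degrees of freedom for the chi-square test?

A goodness-of-fit test with 3 phenotype classes has df = 3 − 1 = 2.

2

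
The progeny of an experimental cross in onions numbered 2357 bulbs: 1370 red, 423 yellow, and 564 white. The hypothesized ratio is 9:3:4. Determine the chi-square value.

3.366

The 9:3:4 ratio has 16 parts, so with N = 2357 the expected counts are:
  red: 2357 × 9/16 = 1325.8125
  yellow: 2357 × 3/16 = 441.9375
  white: 2357 × 4/16 = 589.25
χ² = Σ (O − E)² / E
  red: (1370 − 1325.8125)² / 1325.8125 = 1.4727
  yellow: (423 − 441.9375)² / 441.9375 = 0.8115
  white: (564 − 589.25)² / 589.25 = 1.0820
χ² = 1.4727 + 0.8115 + 1.0820 = 3.3662 ≈ 3.366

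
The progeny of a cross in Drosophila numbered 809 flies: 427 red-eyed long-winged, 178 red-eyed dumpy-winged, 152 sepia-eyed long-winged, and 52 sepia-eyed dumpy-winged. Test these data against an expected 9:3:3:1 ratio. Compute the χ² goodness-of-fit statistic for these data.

6.336

Under the 9:3:3:1 hypothesis (Σ ratio = 16, N = 809):
  red-eyed long-winged: 809 × 9/16 = 455.0625
  red-eyed dumpy-winged: 809 × 3/16 = 151.6875
  sepia-eyed long-winged: 809 × 3/16 = 151.6875
  sepia-eyed dumpy-winged: 809 × 1/16 = 50.5625
χ² = Σ (O − E)² / E
  red-eyed long-winged: (427 − 455.0625)² / 455.0625 = 1.7305
  red-eyed dumpy-winged: (178 − 151.6875)² / 151.6875 = 4.5643
  sepia-eyed long-winged: (152 − 151.6875)² / 151.6875 = 0.0006
  sepia-eyed dumpy-winged: (52 − 50.5625)² / 50.5625 = 0.0409
χ² = 1.7305 + 4.5643 + 0.0006 + 0.0409 = 6.3363 ≈ 6.336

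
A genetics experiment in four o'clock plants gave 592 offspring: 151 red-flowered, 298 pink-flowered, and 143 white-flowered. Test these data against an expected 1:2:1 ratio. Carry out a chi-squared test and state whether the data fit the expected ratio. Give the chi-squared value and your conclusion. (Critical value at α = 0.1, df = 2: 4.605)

Under the 1:2:1 hypothesis (Σ ratio = 4, N = 592):
  red-flowered: 592 × 1/4 = 148
  pink-flowered: 592 × 2/4 = 296
  white-flowered: 592 × 1/4 = 148
χ² = Σ (O − E)² / E
  red-flowered: (151 − 148)² / 148 = 0.0608
  pink-flowered: (298 − 296)² / 296 = 0.0135
  white-flowered: (143 − 148)² / 148 = 0.1689
χ² = 0.0608 + 0.0135 + 0.1689 = 0.2432 ≈ 0.243
Degrees of freedom = 3 − 1 = 2; critical value at α = 0.1 is 4.605.
Since 0.243 < 4.605, we fail to reject the null hypothesis — the data are consistent with the 1:2:1 ratio.

0.243; consistent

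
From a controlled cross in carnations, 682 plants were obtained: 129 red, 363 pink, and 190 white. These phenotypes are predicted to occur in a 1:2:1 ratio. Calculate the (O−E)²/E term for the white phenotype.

Total ratio parts = 4. Expected numbers out of 682:
  red: 682 × 1/4 = 170.5
  pink: 682 × 2/4 = 341
  white: 682 × 1/4 = 170.5
Contribution of white: (190 − 170.5)² / 170.5 = 2.2302

2.230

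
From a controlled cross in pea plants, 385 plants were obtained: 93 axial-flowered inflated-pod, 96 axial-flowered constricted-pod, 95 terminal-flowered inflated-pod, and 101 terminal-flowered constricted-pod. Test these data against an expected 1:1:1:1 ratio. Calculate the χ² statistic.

Under the 1:1:1:1 hypothesis (Σ ratio = 4, N = 385):
  axial-flowered inflated-pod: 385 × 1/4 = 96.25
  axial-flowered constricted-pod: 385 × 1/4 = 96.25
  terminal-flowered inflated-pod: 385 × 1/4 = 96.25
  terminal-flowered constricted-pod: 385 × 1/4 = 96.25
χ² = Σ (O − E)² / E
  axial-flowered inflated-pod: (93 − 96.25)² / 96.25 = 0.1097
  axial-flowered constricted-pod: (96 − 96.25)² / 96.25 = 0.0006
  terminal-flowered inflated-pod: (95 − 96.25)² / 96.25 = 0.0162
  terminal-flowered constricted-pod: (101 − 96.25)² / 96.25 = 0.2344
χ² = 0.1097 + 0.0006 + 0.0162 + 0.2344 = 0.3609 ≈ 0.361

0.361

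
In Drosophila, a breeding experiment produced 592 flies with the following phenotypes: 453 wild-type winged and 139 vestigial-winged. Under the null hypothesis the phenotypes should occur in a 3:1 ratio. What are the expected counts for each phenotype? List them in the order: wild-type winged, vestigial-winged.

Total ratio parts = 4. Expected numbers out of 592:
  wild-type winged: 592 × 3/4 = 444
  vestigial-winged: 592 × 1/4 = 148

444, 148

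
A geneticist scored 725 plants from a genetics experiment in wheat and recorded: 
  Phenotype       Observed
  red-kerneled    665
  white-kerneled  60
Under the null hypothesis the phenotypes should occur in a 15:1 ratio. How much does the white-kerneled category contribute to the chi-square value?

4.761

Expected counts for N = 725 under a 15:1 ratio (total parts = 16):
  red-kerneled: 725 × 15/16 = 679.6875
  white-kerneled: 725 × 1/16 = 45.3125
Contribution of white-kerneled: (60 − 45.3125)² / 45.3125 = 4.7608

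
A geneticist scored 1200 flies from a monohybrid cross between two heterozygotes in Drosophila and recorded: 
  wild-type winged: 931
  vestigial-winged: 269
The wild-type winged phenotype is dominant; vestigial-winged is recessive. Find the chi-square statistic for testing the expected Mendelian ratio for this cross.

For a monohybrid cross between heterozygotes with complete dominance, the expected phenotypic ratio is 3:1.
Expected counts for N = 1200 under a 3:1 ratio (total parts = 4):
  wild-type winged: 1200 × 3/4 = 900
  vestigial-winged: 1200 × 1/4 = 300
χ² = Σ (O − E)² / E
  wild-type winged: (931 − 900)² / 900 = 1.0678
  vestigial-winged: (269 − 300)² / 300 = 3.2033
χ² = 1.0678 + 3.2033 = 4.2711 ≈ 4.271

4.271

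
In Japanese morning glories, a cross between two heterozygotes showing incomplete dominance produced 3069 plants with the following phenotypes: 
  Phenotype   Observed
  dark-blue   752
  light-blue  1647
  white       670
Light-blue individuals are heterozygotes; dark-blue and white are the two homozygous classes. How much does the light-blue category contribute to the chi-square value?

8.248

With incomplete dominance, a heterozygote × heterozygote cross gives a 1:2:1 phenotypic ratio.
Under the 1:2:1 hypothesis (Σ ratio = 4, N = 3069):
  dark-blue: 3069 × 1/4 = 767.25
  light-blue: 3069 × 2/4 = 1534.5
  white: 3069 × 1/4 = 767.25
Contribution of light-blue: (1647 − 1534.5)² / 1534.5 = 8.2478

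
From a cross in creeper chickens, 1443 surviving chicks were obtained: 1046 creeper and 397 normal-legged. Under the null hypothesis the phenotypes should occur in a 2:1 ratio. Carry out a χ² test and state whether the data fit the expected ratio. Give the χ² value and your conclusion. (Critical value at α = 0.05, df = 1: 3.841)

22.004; not consistent

Under the 2:1 hypothesis (Σ ratio = 3, N = 1443):
  creeper: 1443 × 2/3 = 962
  normal-legged: 1443 × 1/3 = 481
χ² = Σ (O − E)² / E
  creeper: (1046 − 962)² / 962 = 7.3347
  normal-legged: (397 − 481)² / 481 = 14.6694
χ² = 7.3347 + 14.6694 = 22.0041 ≈ 22.004
Degrees of freedom = 2 − 1 = 1; critical value at α = 0.05 is 3.841.
Since 22.004 > 3.841, we reject the null hypothesis — the data do not fit the 2:1 ratio.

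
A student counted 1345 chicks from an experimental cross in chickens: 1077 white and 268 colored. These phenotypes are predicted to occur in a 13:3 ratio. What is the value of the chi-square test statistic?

Total ratio parts = 16. Expected numbers out of 1345:
  white: 1345 × 13/16 = 1092.8125
  colored: 1345 × 3/16 = 252.1875
χ² = Σ (O − E)² / E
  white: (1077 − 1092.8125)² / 1092.8125 = 0.2288
  colored: (268 − 252.1875)² / 252.1875 = 0.9915
χ² = 0.2288 + 0.9915 = 1.2203 ≈ 1.220

1.220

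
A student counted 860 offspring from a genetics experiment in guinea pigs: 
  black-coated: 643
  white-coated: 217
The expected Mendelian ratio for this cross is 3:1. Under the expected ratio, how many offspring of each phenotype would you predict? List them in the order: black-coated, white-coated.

The 3:1 ratio has 4 parts, so with N = 860 the expected counts are:
  black-coated: 860 × 3/4 = 645
  white-coated: 860 × 1/4 = 215

645, 215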